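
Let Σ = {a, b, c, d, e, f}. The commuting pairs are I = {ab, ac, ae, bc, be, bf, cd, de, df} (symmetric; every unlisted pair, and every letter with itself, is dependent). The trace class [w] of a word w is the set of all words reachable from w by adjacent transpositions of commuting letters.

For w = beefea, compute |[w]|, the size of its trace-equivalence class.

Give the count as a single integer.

0(b) covers ∅
1(e) covers ∅
2(e) covers 1:e
3(f) covers 2:e
4(e) covers 3:f
5(a) covers 3:f
floor of heap: 0:b, 1:e
completions by unplaced set U, small U first (add the entries for U minus each lowest piece of U):
  |U|=1: {0}:1  {4}:1  {5}:1
  |U|=2: {0,4}:2  {0,5}:2  {4,5}:2
  |U|=3: {0,4,5}:6  {3,4,5}:2
  |U|=4: {0,3,4,5}:8  {2,3,4,5}:2
  start at 0(b): 2
  start at 1(e): 10
sum over floor = 12

12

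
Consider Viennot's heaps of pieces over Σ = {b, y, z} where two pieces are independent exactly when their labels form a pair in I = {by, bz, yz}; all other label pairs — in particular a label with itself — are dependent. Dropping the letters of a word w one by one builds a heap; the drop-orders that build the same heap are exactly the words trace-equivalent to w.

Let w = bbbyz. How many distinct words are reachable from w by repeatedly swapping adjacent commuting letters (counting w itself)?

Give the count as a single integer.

0(b) covers ∅
1(b) covers 0:b
2(b) covers 1:b
3(y) covers ∅
4(z) covers ∅
floor of heap: 0:b, 3:y, 4:z
completions by unplaced set U, small U first (add the entries for U minus each lowest piece of U):
  |U|=1: {2}:1  {3}:1  {4}:1
  |U|=2: {1,2}:1  {2,3}:2  {2,4}:2  {3,4}:2
  |U|=3: {0,1,2}:1  {1,2,3}:3  {1,2,4}:3  {2,3,4}:6
  start at 0(b): 12
  start at 3(y): 4
  start at 4(z): 4
sum over floor = 20

20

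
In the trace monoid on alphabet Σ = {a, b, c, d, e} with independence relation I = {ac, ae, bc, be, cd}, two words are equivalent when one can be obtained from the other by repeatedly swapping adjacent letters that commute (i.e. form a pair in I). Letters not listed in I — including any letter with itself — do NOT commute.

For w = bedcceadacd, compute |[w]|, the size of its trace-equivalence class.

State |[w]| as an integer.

piece 0:b — minimal
piece 1:e — minimal
piece 2:d rests on {0:b, 1:e}
piece 3:c rests on {1:e}
piece 4:c rests on {3:c}
piece 5:e rests on {2:d, 4:c}
piece 6:a rests on {2:d}
piece 7:d rests on {5:e, 6:a}
piece 8:a rests on {7:d}
piece 9:c rests on {5:e}
piece 10:d rests on {8:a}
minimal pieces: {0:b, 1:e}
ways to finish when only these pieces remain (= sum over removing one remaining piece with nothing left below it):
  1 left: {9}→1  {10}→1
  2 left: {8,10}→1  {9,10}→2
  3 left: {7,8,10}→1  {8,9,10}→3
  4 left: {6,7,8,10}→1  {7,8,9,10}→4
  5 left: {5,7,8,9,10}→4  {6,7,8,9,10}→5
  6 left: {4,5,7,8,9,10}→4  {5,6,7,8,9,10}→9
  7 left: {2,5,6,7,8,9,10}→9  {3,4,5,7,8,9,10}→4  {4,5,6,7,8,9,10}→13
  8 left: {0,2,5,6,7,8,9,10}→9  {2,4,5,6,7,8,9,10}→22  {3,4,5,6,7,8,9,10}→17
  9 left: {0,2,4,5,6,7,8,9,10}→31  {2,3,4,5,6,7,8,9,10}→39
  placing 0:b first → 39 extensions
  placing 1:e first → 70 extensions
total linear extensions = 109

109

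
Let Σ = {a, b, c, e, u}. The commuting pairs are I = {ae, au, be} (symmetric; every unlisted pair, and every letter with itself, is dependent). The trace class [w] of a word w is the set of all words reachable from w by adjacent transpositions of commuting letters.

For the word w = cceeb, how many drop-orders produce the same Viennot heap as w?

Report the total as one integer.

3

0(c) covers ∅
1(c) covers 0:c
2(e) covers 1:c
3(e) covers 2:e
4(b) covers 1:c
floor of heap: 0:c
completions by unplaced set U, small U first (add the entries for U minus each lowest piece of U):
  |U|=1: {3}:1  {4}:1
  |U|=2: {2,3}:1  {3,4}:2
  |U|=3: {2,3,4}:3
  start at 0(c): 3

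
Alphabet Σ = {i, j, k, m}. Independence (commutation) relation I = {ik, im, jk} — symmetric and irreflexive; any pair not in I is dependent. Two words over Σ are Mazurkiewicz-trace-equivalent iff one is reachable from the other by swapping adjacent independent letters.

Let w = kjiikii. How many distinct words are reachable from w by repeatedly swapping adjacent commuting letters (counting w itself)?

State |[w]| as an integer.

#0=k has no predecessor
#1=j has no predecessor
#2=i depends on [1:j]
#3=i depends on [2:i]
#4=k depends on [0:k]
#5=i depends on [3:i]
#6=i depends on [5:i]
sources: [0:k, 1:j]
N(rest) = Σ N(rest − s) over sources s of rest; N(one piece) = 1:
  size 1 → [4]=1  [6]=1
  size 2 → [0,4]=1  [4,6]=2  [5,6]=1
  size 3 → [0,4,6]=3  [3,5,6]=1  [4,5,6]=3
  size 4 → [0,4,5,6]=6  [2,3,5,6]=1  [3,4,5,6]=4
  size 5 → [0,3,4,5,6]=10  [1,2,3,5,6]=1  [2,3,4,5,6]=5
  first=0(k) contributes 6
  first=1(j) contributes 15
|[w]| = 21

21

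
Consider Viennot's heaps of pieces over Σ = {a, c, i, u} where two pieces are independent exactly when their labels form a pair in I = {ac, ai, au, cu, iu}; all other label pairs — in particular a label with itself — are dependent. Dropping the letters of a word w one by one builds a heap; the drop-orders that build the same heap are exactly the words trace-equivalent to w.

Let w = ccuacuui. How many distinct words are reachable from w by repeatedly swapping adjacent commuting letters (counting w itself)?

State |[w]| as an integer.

drop 0:c onto floor
drop 1:c onto {0:c}
drop 2:u onto floor
drop 3:a onto floor
drop 4:c onto {1:c}
drop 5:u onto {2:u}
drop 6:u onto {5:u}
drop 7:i onto {4:c}
ground layer = {0:c, 2:u, 3:a}
drop-orders for the pieces not yet dropped (sum over which currently-grounded one goes next):
  1 to go: {3} 1  {6} 1  {7} 1
  2 to go: {3,6} 2  {3,7} 2  {4,7} 1  {5,6} 1  {6,7} 2
  3 to go: {1,4,7} 1  {2,5,6} 1  {3,4,7} 3  {3,5,6} 3  {3,6,7} 6  {4,6,7} 3  {5,6,7} 3
  4 to go: {0,1,4,7} 1  {1,3,4,7} 4  {1,4,6,7} 4  {2,3,5,6} 4  {2,5,6,7} 4  {3,4,6,7} 12  {3,5,6,7} 12  {4,5,6,7} 6
  5 to go: {0,1,3,4,7} 5  {0,1,4,6,7} 5  {1,3,4,6,7} 20  {1,4,5,6,7} 10  {2,3,5,6,7} 20  {2,4,5,6,7} 10  {3,4,5,6,7} 30
  6 to go: {0,1,3,4,6,7} 30  {0,1,4,5,6,7} 15  {1,2,4,5,6,7} 20  {1,3,4,5,6,7} 60  {2,3,4,5,6,7} 60
  if 0:c drops first: 140 orders
  if 2:u drops first: 105 orders
  if 3:a drops first: 35 orders
heap linearizations: 280

280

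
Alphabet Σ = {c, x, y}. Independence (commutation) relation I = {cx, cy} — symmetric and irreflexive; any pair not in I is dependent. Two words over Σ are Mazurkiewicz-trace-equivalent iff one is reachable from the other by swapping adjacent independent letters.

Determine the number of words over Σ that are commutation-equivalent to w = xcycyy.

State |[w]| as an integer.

15

piece 0:x — minimal
piece 1:c — minimal
piece 2:y rests on {0:x}
piece 3:c rests on {1:c}
piece 4:y rests on {2:y}
piece 5:y rests on {4:y}
minimal pieces: {0:x, 1:c}
ways to finish when only these pieces remain (= sum over removing one remaining piece with nothing left below it):
  1 left: {3}→1  {5}→1
  2 left: {1,3}→1  {3,5}→2  {4,5}→1
  3 left: {1,3,5}→3  {2,4,5}→1  {3,4,5}→3
  4 left: {0,2,4,5}→1  {1,3,4,5}→6  {2,3,4,5}→4
  placing 0:x first → 10 extensions
  placing 1:c first → 5 extensions
total linear extensions = 15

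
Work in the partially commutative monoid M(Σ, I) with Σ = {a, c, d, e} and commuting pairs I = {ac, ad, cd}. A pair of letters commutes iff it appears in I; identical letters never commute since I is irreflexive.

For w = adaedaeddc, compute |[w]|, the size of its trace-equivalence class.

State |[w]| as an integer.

0(a) covers ∅
1(d) covers ∅
2(a) covers 0:a
3(e) covers 1:d, 2:a
4(d) covers 3:e
5(a) covers 3:e
6(e) covers 4:d, 5:a
7(d) covers 6:e
8(d) covers 7:d
9(c) covers 6:e
floor of heap: 0:a, 1:d
completions by unplaced set U, small U first (add the entries for U minus each lowest piece of U):
  |U|=1: {8}:1  {9}:1
  |U|=2: {7,8}:1  {8,9}:2
  |U|=3: {7,8,9}:3
  |U|=4: {6,7,8,9}:3
  |U|=5: {4,6,7,8,9}:3  {5,6,7,8,9}:3
  |U|=6: {4,5,6,7,8,9}:6
  |U|=7: {3,4,5,6,7,8,9}:6
  |U|=8: {1,3,4,5,6,7,8,9}:6  {2,3,4,5,6,7,8,9}:6
  start at 0(a): 12
  start at 1(d): 6
sum over floor = 18

18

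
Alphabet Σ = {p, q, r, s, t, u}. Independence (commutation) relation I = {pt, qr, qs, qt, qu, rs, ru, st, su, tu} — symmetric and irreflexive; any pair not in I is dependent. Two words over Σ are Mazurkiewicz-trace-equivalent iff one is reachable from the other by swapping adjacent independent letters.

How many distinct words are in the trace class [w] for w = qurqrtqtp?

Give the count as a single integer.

480

piece 0:q — minimal
piece 1:u — minimal
piece 2:r — minimal
piece 3:q rests on {0:q}
piece 4:r rests on {2:r}
piece 5:t rests on {4:r}
piece 6:q rests on {3:q}
piece 7:t rests on {5:t}
piece 8:p rests on {1:u, 4:r, 6:q}
minimal pieces: {0:q, 1:u, 2:r}
ways to finish when only these pieces remain (= sum over removing one remaining piece with nothing left below it):
  1 left: {7}→1  {8}→1
  2 left: {1,8}→1  {5,7}→1  {6,8}→1  {7,8}→2
  3 left: {1,6,8}→2  {1,7,8}→3  {3,6,8}→1  {5,7,8}→3  {6,7,8}→3
  4 left: {0,3,6,8}→1  {1,3,6,8}→3  {1,5,7,8}→6  {1,6,7,8}→8  {3,6,7,8}→4  {4,5,7,8}→3  {5,6,7,8}→6
  5 left: {0,1,3,6,8}→4  {0,3,6,7,8}→5  {1,3,6,7,8}→15  {1,4,5,7,8}→9  {1,5,6,7,8}→20  {2,4,5,7,8}→3  {3,5,6,7,8}→10  {4,5,6,7,8}→9
  6 left: {0,1,3,6,7,8}→24  {0,3,5,6,7,8}→15  {1,2,4,5,7,8}→12  {1,3,5,6,7,8}→45  {1,4,5,6,7,8}→38  {2,4,5,6,7,8}→12  {3,4,5,6,7,8}→19
  7 left: {0,1,3,5,6,7,8}→84  {0,3,4,5,6,7,8}→34  {1,2,4,5,6,7,8}→62  {1,3,4,5,6,7,8}→102  {2,3,4,5,6,7,8}→31
  placing 0:q first → 195 extensions
  placing 1:u first → 65 extensions
  placing 2:r first → 220 extensions
total linear extensions = 480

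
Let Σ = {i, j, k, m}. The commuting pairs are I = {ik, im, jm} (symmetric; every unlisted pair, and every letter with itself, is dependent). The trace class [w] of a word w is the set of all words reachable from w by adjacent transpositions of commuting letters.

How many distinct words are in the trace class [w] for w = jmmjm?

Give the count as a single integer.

10

piece 0:j — minimal
piece 1:m — minimal
piece 2:m rests on {1:m}
piece 3:j rests on {0:j}
piece 4:m rests on {2:m}
minimal pieces: {0:j, 1:m}
ways to finish when only these pieces remain (= sum over removing one remaining piece with nothing left below it):
  1 left: {3}→1  {4}→1
  2 left: {0,3}→1  {2,4}→1  {3,4}→2
  3 left: {0,3,4}→3  {1,2,4}→1  {2,3,4}→3
  placing 0:j first → 4 extensions
  placing 1:m first → 6 extensions
total linear extensions = 10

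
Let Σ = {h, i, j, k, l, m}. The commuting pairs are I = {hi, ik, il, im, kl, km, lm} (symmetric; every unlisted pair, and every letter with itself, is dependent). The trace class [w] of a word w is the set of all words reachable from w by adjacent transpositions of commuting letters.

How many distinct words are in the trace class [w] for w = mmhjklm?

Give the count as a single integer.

6

#0=m has no predecessor
#1=m depends on [0:m]
#2=h depends on [1:m]
#3=j depends on [2:h]
#4=k depends on [3:j]
#5=l depends on [3:j]
#6=m depends on [3:j]
sources: [0:m]
N(rest) = Σ N(rest − s) over sources s of rest; N(one piece) = 1:
  size 1 → [4]=1  [5]=1  [6]=1
  size 2 → [4,5]=2  [4,6]=2  [5,6]=2
  size 3 → [4,5,6]=6
  size 4 → [3,4,5,6]=6
  size 5 → [2,3,4,5,6]=6
  first=0(m) contributes 6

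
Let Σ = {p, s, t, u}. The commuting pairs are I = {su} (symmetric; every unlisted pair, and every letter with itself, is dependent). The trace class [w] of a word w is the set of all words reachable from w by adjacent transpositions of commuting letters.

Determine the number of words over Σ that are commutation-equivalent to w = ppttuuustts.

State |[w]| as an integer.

4

piece 0:p — minimal
piece 1:p rests on {0:p}
piece 2:t rests on {1:p}
piece 3:t rests on {2:t}
piece 4:u rests on {3:t}
piece 5:u rests on {4:u}
piece 6:u rests on {5:u}
piece 7:s rests on {3:t}
piece 8:t rests on {6:u, 7:s}
piece 9:t rests on {8:t}
piece 10:s rests on {9:t}
minimal pieces: {0:p}
ways to finish when only these pieces remain (= sum over removing one remaining piece with nothing left below it):
  1 left: {10}→1
  2 left: {9,10}→1
  3 left: {8,9,10}→1
  4 left: {6,8,9,10}→1  {7,8,9,10}→1
  5 left: {5,6,8,9,10}→1  {6,7,8,9,10}→2
  6 left: {4,5,6,8,9,10}→1  {5,6,7,8,9,10}→3
  7 left: {4,5,6,7,8,9,10}→4
  8 left: {3,4,5,6,7,8,9,10}→4
  9 left: {2,3,4,5,6,7,8,9,10}→4
  placing 0:p first → 4 extensions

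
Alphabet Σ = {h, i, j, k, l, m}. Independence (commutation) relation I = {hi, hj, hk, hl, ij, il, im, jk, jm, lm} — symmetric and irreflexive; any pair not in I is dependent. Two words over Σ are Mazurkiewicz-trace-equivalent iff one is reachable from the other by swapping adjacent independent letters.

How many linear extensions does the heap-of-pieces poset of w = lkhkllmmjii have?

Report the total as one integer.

1190

#0=l has no predecessor
#1=k depends on [0:l]
#2=h has no predecessor
#3=k depends on [1:k]
#4=l depends on [3:k]
#5=l depends on [4:l]
#6=m depends on [2:h, 3:k]
#7=m depends on [6:m]
#8=j depends on [5:l]
#9=i depends on [3:k]
#10=i depends on [9:i]
sources: [0:l, 2:h]
N(rest) = Σ N(rest − s) over sources s of rest; N(one piece) = 1:
  size 1 → [7]=1  [8]=1  [10]=1
  size 2 → [5,8]=1  [6,7]=1  [7,8]=2  [7,10]=2  [8,10]=2  [9,10]=1
  size 3 → [2,6,7]=1  [4,5,8]=1  [5,7,8]=3  [5,8,10]=3  [6,7,8]=3  [6,7,10]=3  [7,8,10]=6  [7,9,10]=3  [8,9,10]=3
  size 4 → [2,6,7,8]=4  [2,6,7,10]=4  [4,5,7,8]=4  [4,5,8,10]=4  [5,6,7,8]=6  [5,7,8,10]=12  [5,8,9,10]=6  [6,7,8,10]=12  [6,7,9,10]=6  [7,8,9,10]=12
  size 5 → [2,5,6,7,8]=10  [2,6,7,8,10]=20  [2,6,7,9,10]=10  [4,5,6,7,8]=10  [4,5,7,8,10]=20  [4,5,8,9,10]=10  [5,6,7,8,10]=30  [5,7,8,9,10]=30  [6,7,8,9,10]=30
  size 6 → [2,4,5,6,7,8]=20  [2,5,6,7,8,10]=60  [2,6,7,8,9,10]=60  [4,5,6,7,8,10]=60  [4,5,7,8,9,10]=60  [5,6,7,8,9,10]=90
  size 7 → [2,4,5,6,7,8,10]=140  [2,5,6,7,8,9,10]=210  [4,5,6,7,8,9,10]=210
  size 8 → [2,4,5,6,7,8,9,10]=560  [3,4,5,6,7,8,9,10]=210
  size 9 → [1,3,4,5,6,7,8,9,10]=210  [2,3,4,5,6,7,8,9,10]=770
  first=0(l) contributes 980
  first=2(h) contributes 210
|[w]| = 1190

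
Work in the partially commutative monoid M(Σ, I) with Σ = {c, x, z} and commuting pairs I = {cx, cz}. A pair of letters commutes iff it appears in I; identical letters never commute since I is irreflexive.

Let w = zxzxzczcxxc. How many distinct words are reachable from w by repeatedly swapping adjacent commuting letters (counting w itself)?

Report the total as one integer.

165

0(z) covers ∅
1(x) covers 0:z
2(z) covers 1:x
3(x) covers 2:z
4(z) covers 3:x
5(c) covers ∅
6(z) covers 4:z
7(c) covers 5:c
8(x) covers 6:z
9(x) covers 8:x
10(c) covers 7:c
floor of heap: 0:z, 5:c
completions by unplaced set U, small U first (add the entries for U minus each lowest piece of U):
  |U|=1: {9}:1  {10}:1
  |U|=2: {7,10}:1  {8,9}:1  {9,10}:2
  |U|=3: {5,7,10}:1  {6,8,9}:1  {7,9,10}:3  {8,9,10}:3
  |U|=4: {4,6,8,9}:1  {5,7,9,10}:4  {6,8,9,10}:4  {7,8,9,10}:6
  |U|=5: {3,4,6,8,9}:1  {4,6,8,9,10}:5  {5,7,8,9,10}:10  {6,7,8,9,10}:10
  |U|=6: {2,3,4,6,8,9}:1  {3,4,6,8,9,10}:6  {4,6,7,8,9,10}:15  {5,6,7,8,9,10}:20
  |U|=7: {1,2,3,4,6,8,9}:1  {2,3,4,6,8,9,10}:7  {3,4,6,7,8,9,10}:21  {4,5,6,7,8,9,10}:35
  |U|=8: {0,1,2,3,4,6,8,9}:1  {1,2,3,4,6,8,9,10}:8  {2,3,4,6,7,8,9,10}:28  {3,4,5,6,7,8,9,10}:56
  |U|=9: {0,1,2,3,4,6,8,9,10}:9  {1,2,3,4,6,7,8,9,10}:36  {2,3,4,5,6,7,8,9,10}:84
  start at 0(z): 120
  start at 5(c): 45
sum over floor = 165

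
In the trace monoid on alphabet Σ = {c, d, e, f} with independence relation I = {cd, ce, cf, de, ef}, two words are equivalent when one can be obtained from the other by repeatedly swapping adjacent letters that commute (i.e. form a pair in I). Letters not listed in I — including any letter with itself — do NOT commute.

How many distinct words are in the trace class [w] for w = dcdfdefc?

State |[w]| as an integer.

168

0(d) covers ∅
1(c) covers ∅
2(d) covers 0:d
3(f) covers 2:d
4(d) covers 3:f
5(e) covers ∅
6(f) covers 4:d
7(c) covers 1:c
floor of heap: 0:d, 1:c, 5:e
completions by unplaced set U, small U first (add the entries for U minus each lowest piece of U):
  |U|=1: {5}:1  {6}:1  {7}:1
  |U|=2: {1,7}:1  {4,6}:1  {5,6}:2  {5,7}:2  {6,7}:2
  |U|=3: {1,5,7}:3  {1,6,7}:3  {3,4,6}:1  {4,5,6}:3  {4,6,7}:3  {5,6,7}:6
  |U|=4: {1,4,6,7}:6  {1,5,6,7}:12  {2,3,4,6}:1  {3,4,5,6}:4  {3,4,6,7}:4  {4,5,6,7}:12
  |U|=5: {0,2,3,4,6}:1  {1,3,4,6,7}:10  {1,4,5,6,7}:30  {2,3,4,5,6}:5  {2,3,4,6,7}:5  {3,4,5,6,7}:20
  |U|=6: {0,2,3,4,5,6}:6  {0,2,3,4,6,7}:6  {1,2,3,4,6,7}:15  {1,3,4,5,6,7}:60  {2,3,4,5,6,7}:30
  start at 0(d): 105
  start at 1(c): 42
  start at 5(e): 21
sum over floor = 168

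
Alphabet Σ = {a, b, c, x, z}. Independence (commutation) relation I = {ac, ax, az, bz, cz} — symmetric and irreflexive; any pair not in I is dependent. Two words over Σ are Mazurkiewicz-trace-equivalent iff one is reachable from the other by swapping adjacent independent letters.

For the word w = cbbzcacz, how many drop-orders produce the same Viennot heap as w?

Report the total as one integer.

84

0(c) covers ∅
1(b) covers 0:c
2(b) covers 1:b
3(z) covers ∅
4(c) covers 2:b
5(a) covers 2:b
6(c) covers 4:c
7(z) covers 3:z
floor of heap: 0:c, 3:z
completions by unplaced set U, small U first (add the entries for U minus each lowest piece of U):
  |U|=1: {5}:1  {6}:1  {7}:1
  |U|=2: {3,7}:1  {4,6}:1  {5,6}:2  {5,7}:2  {6,7}:2
  |U|=3: {3,5,7}:3  {3,6,7}:3  {4,5,6}:3  {4,6,7}:3  {5,6,7}:6
  |U|=4: {2,4,5,6}:3  {3,4,6,7}:6  {3,5,6,7}:12  {4,5,6,7}:12
  |U|=5: {1,2,4,5,6}:3  {2,4,5,6,7}:15  {3,4,5,6,7}:30
  |U|=6: {0,1,2,4,5,6}:3  {1,2,4,5,6,7}:18  {2,3,4,5,6,7}:45
  start at 0(c): 63
  start at 3(z): 21
sum over floor = 84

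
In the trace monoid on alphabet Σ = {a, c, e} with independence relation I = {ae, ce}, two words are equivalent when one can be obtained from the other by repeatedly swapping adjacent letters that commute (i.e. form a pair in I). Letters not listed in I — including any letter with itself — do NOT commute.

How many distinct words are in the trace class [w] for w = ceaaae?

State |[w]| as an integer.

15

drop 0:c onto floor
drop 1:e onto floor
drop 2:a onto {0:c}
drop 3:a onto {2:a}
drop 4:a onto {3:a}
drop 5:e onto {1:e}
ground layer = {0:c, 1:e}
drop-orders for the pieces not yet dropped (sum over which currently-grounded one goes next):
  1 to go: {4} 1  {5} 1
  2 to go: {1,5} 1  {3,4} 1  {4,5} 2
  3 to go: {1,4,5} 3  {2,3,4} 1  {3,4,5} 3
  4 to go: {0,2,3,4} 1  {1,3,4,5} 6  {2,3,4,5} 4
  if 0:c drops first: 10 orders
  if 1:e drops first: 5 orders
heap linearizations: 15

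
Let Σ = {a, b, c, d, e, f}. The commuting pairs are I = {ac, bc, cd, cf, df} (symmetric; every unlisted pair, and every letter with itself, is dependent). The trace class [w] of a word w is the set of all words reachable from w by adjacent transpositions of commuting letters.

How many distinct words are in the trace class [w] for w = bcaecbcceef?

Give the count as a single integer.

12

#0=b has no predecessor
#1=c has no predecessor
#2=a depends on [0:b]
#3=e depends on [1:c, 2:a]
#4=c depends on [3:e]
#5=b depends on [3:e]
#6=c depends on [4:c]
#7=c depends on [6:c]
#8=e depends on [5:b, 7:c]
#9=e depends on [8:e]
#10=f depends on [9:e]
sources: [0:b, 1:c]
N(rest) = Σ N(rest − s) over sources s of rest; N(one piece) = 1:
  size 1 → [10]=1
  size 2 → [9,10]=1
  size 3 → [8,9,10]=1
  size 4 → [5,8,9,10]=1  [7,8,9,10]=1
  size 5 → [5,7,8,9,10]=2  [6,7,8,9,10]=1
  size 6 → [4,6,7,8,9,10]=1  [5,6,7,8,9,10]=3
  size 7 → [4,5,6,7,8,9,10]=4
  size 8 → [3,4,5,6,7,8,9,10]=4
  size 9 → [1,3,4,5,6,7,8,9,10]=4  [2,3,4,5,6,7,8,9,10]=4
  first=0(b) contributes 8
  first=1(c) contributes 4
|[w]| = 12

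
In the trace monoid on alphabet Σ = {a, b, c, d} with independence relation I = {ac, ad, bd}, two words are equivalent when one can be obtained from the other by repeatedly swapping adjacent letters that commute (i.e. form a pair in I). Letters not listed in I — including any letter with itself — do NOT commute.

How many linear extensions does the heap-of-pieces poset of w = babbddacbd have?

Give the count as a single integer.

87

piece 0:b — minimal
piece 1:a rests on {0:b}
piece 2:b rests on {1:a}
piece 3:b rests on {2:b}
piece 4:d — minimal
piece 5:d rests on {4:d}
piece 6:a rests on {3:b}
piece 7:c rests on {3:b, 5:d}
piece 8:b rests on {6:a, 7:c}
piece 9:d rests on {7:c}
minimal pieces: {0:b, 4:d}
ways to finish when only these pieces remain (= sum over removing one remaining piece with nothing left below it):
  1 left: {8}→1  {9}→1
  2 left: {6,8}→1  {8,9}→2
  3 left: {6,8,9}→3  {7,8,9}→2
  4 left: {5,7,8,9}→2  {6,7,8,9}→5
  5 left: {3,6,7,8,9}→5  {4,5,7,8,9}→2  {5,6,7,8,9}→7
  6 left: {2,3,6,7,8,9}→5  {3,5,6,7,8,9}→12  {4,5,6,7,8,9}→9
  7 left: {1,2,3,6,7,8,9}→5  {2,3,5,6,7,8,9}→17  {3,4,5,6,7,8,9}→21
  8 left: {0,1,2,3,6,7,8,9}→5  {1,2,3,5,6,7,8,9}→22  {2,3,4,5,6,7,8,9}→38
  placing 0:b first → 60 extensions
  placing 4:d first → 27 extensions
total linear extensions = 87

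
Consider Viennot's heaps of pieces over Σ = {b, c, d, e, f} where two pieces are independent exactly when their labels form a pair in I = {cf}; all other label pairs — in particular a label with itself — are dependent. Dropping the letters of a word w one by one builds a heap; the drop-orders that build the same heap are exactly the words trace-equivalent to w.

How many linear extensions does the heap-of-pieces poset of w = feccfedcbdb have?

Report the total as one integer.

3

0(f) covers ∅
1(e) covers 0:f
2(c) covers 1:e
3(c) covers 2:c
4(f) covers 1:e
5(e) covers 3:c, 4:f
6(d) covers 5:e
7(c) covers 6:d
8(b) covers 7:c
9(d) covers 8:b
10(b) covers 9:d
floor of heap: 0:f
completions by unplaced set U, small U first (add the entries for U minus each lowest piece of U):
  |U|=1: {10}:1
  |U|=2: {9,10}:1
  |U|=3: {8,9,10}:1
  |U|=4: {7,8,9,10}:1
  |U|=5: {6,7,8,9,10}:1
  |U|=6: {5,6,7,8,9,10}:1
  |U|=7: {3,5,6,7,8,9,10}:1  {4,5,6,7,8,9,10}:1
  |U|=8: {2,3,5,6,7,8,9,10}:1  {3,4,5,6,7,8,9,10}:2
  |U|=9: {2,3,4,5,6,7,8,9,10}:3
  start at 0(f): 3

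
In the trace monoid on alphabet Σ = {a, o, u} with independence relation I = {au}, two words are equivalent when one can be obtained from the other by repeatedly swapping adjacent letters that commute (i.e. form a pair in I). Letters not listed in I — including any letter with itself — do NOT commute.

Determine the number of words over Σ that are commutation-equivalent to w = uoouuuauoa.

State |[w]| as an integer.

5

#0=u has no predecessor
#1=o depends on [0:u]
#2=o depends on [1:o]
#3=u depends on [2:o]
#4=u depends on [3:u]
#5=u depends on [4:u]
#6=a depends on [2:o]
#7=u depends on [5:u]
#8=o depends on [6:a, 7:u]
#9=a depends on [8:o]
sources: [0:u]
N(rest) = Σ N(rest − s) over sources s of rest; N(one piece) = 1:
  size 1 → [9]=1
  size 2 → [8,9]=1
  size 3 → [6,8,9]=1  [7,8,9]=1
  size 4 → [5,7,8,9]=1  [6,7,8,9]=2
  size 5 → [4,5,7,8,9]=1  [5,6,7,8,9]=3
  size 6 → [3,4,5,7,8,9]=1  [4,5,6,7,8,9]=4
  size 7 → [3,4,5,6,7,8,9]=5
  size 8 → [2,3,4,5,6,7,8,9]=5
  first=0(u) contributes 5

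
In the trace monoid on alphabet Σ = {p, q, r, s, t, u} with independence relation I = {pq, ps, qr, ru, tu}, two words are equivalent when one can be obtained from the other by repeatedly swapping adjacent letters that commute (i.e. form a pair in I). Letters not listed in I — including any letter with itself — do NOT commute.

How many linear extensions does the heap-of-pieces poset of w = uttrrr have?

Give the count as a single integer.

#0=u has no predecessor
#1=t has no predecessor
#2=t depends on [1:t]
#3=r depends on [2:t]
#4=r depends on [3:r]
#5=r depends on [4:r]
sources: [0:u, 1:t]
N(rest) = Σ N(rest − s) over sources s of rest; N(one piece) = 1:
  size 1 → [0]=1  [5]=1
  size 2 → [0,5]=2  [4,5]=1
  size 3 → [0,4,5]=3  [3,4,5]=1
  size 4 → [0,3,4,5]=4  [2,3,4,5]=1
  first=0(u) contributes 1
  first=1(t) contributes 5
|[w]| = 6

6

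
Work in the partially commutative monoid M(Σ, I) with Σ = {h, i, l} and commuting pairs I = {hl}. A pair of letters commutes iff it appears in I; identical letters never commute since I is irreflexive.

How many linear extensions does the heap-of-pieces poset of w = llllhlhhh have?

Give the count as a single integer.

0(l) covers ∅
1(l) covers 0:l
2(l) covers 1:l
3(l) covers 2:l
4(h) covers ∅
5(l) covers 3:l
6(h) covers 4:h
7(h) covers 6:h
8(h) covers 7:h
floor of heap: 0:l, 4:h
completions by unplaced set U, small U first (add the entries for U minus each lowest piece of U):
  |U|=1: {5}:1  {8}:1
  |U|=2: {3,5}:1  {5,8}:2  {7,8}:1
  |U|=3: {2,3,5}:1  {3,5,8}:3  {5,7,8}:3  {6,7,8}:1
  |U|=4: {1,2,3,5}:1  {2,3,5,8}:4  {3,5,7,8}:6  {4,6,7,8}:1  {5,6,7,8}:4
  |U|=5: {0,1,2,3,5}:1  {1,2,3,5,8}:5  {2,3,5,7,8}:10  {3,5,6,7,8}:10  {4,5,6,7,8}:5
  |U|=6: {0,1,2,3,5,8}:6  {1,2,3,5,7,8}:15  {2,3,5,6,7,8}:20  {3,4,5,6,7,8}:15
  |U|=7: {0,1,2,3,5,7,8}:21  {1,2,3,5,6,7,8}:35  {2,3,4,5,6,7,8}:35
  start at 0(l): 70
  start at 4(h): 56
sum over floor = 126

126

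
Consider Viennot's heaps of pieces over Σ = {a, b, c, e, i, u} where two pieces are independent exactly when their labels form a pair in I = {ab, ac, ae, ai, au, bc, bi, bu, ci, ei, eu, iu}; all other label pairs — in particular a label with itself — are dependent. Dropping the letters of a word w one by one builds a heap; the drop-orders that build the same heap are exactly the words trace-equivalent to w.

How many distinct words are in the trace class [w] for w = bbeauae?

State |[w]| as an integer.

105

0(b) covers ∅
1(b) covers 0:b
2(e) covers 1:b
3(a) covers ∅
4(u) covers ∅
5(a) covers 3:a
6(e) covers 2:e
floor of heap: 0:b, 3:a, 4:u
completions by unplaced set U, small U first (add the entries for U minus each lowest piece of U):
  |U|=1: {4}:1  {5}:1  {6}:1
  |U|=2: {2,6}:1  {3,5}:1  {4,5}:2  {4,6}:2  {5,6}:2
  |U|=3: {1,2,6}:1  {2,4,6}:3  {2,5,6}:3  {3,4,5}:3  {3,5,6}:3  {4,5,6}:6
  |U|=4: {0,1,2,6}:1  {1,2,4,6}:4  {1,2,5,6}:4  {2,3,5,6}:6  {2,4,5,6}:12  {3,4,5,6}:12
  |U|=5: {0,1,2,4,6}:5  {0,1,2,5,6}:5  {1,2,3,5,6}:10  {1,2,4,5,6}:20  {2,3,4,5,6}:30
  start at 0(b): 60
  start at 3(a): 30
  start at 4(u): 15
sum over floor = 105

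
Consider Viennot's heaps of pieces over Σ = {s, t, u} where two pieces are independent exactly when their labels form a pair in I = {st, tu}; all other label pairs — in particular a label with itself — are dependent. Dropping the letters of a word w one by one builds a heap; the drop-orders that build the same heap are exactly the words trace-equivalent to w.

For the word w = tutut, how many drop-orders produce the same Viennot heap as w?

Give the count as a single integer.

10

drop 0:t onto floor
drop 1:u onto floor
drop 2:t onto {0:t}
drop 3:u onto {1:u}
drop 4:t onto {2:t}
ground layer = {0:t, 1:u}
drop-orders for the pieces not yet dropped (sum over which currently-grounded one goes next):
  1 to go: {3} 1  {4} 1
  2 to go: {1,3} 1  {2,4} 1  {3,4} 2
  3 to go: {0,2,4} 1  {1,3,4} 3  {2,3,4} 3
  if 0:t drops first: 6 orders
  if 1:u drops first: 4 orders
heap linearizations: 10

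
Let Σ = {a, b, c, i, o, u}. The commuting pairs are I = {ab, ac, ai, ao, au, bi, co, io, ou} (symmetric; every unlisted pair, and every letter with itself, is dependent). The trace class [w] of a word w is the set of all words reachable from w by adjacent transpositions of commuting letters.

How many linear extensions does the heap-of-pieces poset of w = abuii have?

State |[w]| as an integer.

5

drop 0:a onto floor
drop 1:b onto floor
drop 2:u onto {1:b}
drop 3:i onto {2:u}
drop 4:i onto {3:i}
ground layer = {0:a, 1:b}
drop-orders for the pieces not yet dropped (sum over which currently-grounded one goes next):
  1 to go: {0} 1  {4} 1
  2 to go: {0,4} 2  {3,4} 1
  3 to go: {0,3,4} 3  {2,3,4} 1
  if 0:a drops first: 1 orders
  if 1:b drops first: 4 orders
heap linearizations: 5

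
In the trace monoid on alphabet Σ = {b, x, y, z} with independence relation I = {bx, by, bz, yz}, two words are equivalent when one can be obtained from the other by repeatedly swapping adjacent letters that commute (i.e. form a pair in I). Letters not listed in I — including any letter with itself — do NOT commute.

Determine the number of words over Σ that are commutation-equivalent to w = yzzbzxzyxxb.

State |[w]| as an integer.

piece 0:y — minimal
piece 1:z — minimal
piece 2:z rests on {1:z}
piece 3:b — minimal
piece 4:z rests on {2:z}
piece 5:x rests on {0:y, 4:z}
piece 6:z rests on {5:x}
piece 7:y rests on {5:x}
piece 8:x rests on {6:z, 7:y}
piece 9:x rests on {8:x}
piece 10:b rests on {3:b}
minimal pieces: {0:y, 1:z, 3:b}
ways to finish when only these pieces remain (= sum over removing one remaining piece with nothing left below it):
  1 left: {9}→1  {10}→1
  2 left: {3,10}→1  {8,9}→1  {9,10}→2
  3 left: {3,9,10}→3  {6,8,9}→1  {7,8,9}→1  {8,9,10}→3
  4 left: {3,8,9,10}→6  {6,7,8,9}→2  {6,8,9,10}→4  {7,8,9,10}→4
  5 left: {3,6,8,9,10}→10  {3,7,8,9,10}→10  {5,6,7,8,9}→2  {6,7,8,9,10}→10
  6 left: {0,5,6,7,8,9}→2  {3,6,7,8,9,10}→30  {4,5,6,7,8,9}→2  {5,6,7,8,9,10}→12
  7 left: {0,4,5,6,7,8,9}→4  {0,5,6,7,8,9,10}→14  {2,4,5,6,7,8,9}→2  {3,5,6,7,8,9,10}→42  {4,5,6,7,8,9,10}→14
  8 left: {0,2,4,5,6,7,8,9}→6  {0,3,5,6,7,8,9,10}→56  {0,4,5,6,7,8,9,10}→32  {1,2,4,5,6,7,8,9}→2  {2,4,5,6,7,8,9,10}→16  {3,4,5,6,7,8,9,10}→56
  9 left: {0,1,2,4,5,6,7,8,9}→8  {0,2,4,5,6,7,8,9,10}→54  {0,3,4,5,6,7,8,9,10}→144  {1,2,4,5,6,7,8,9,10}→18  {2,3,4,5,6,7,8,9,10}→72
  placing 0:y first → 90 extensions
  placing 1:z first → 270 extensions
  placing 3:b first → 80 extensions
total linear extensions = 440

440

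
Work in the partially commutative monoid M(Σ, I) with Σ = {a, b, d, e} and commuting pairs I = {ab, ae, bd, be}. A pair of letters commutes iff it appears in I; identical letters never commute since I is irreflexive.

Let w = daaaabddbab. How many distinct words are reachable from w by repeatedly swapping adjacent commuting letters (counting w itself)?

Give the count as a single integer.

piece 0:d — minimal
piece 1:a rests on {0:d}
piece 2:a rests on {1:a}
piece 3:a rests on {2:a}
piece 4:a rests on {3:a}
piece 5:b — minimal
piece 6:d rests on {4:a}
piece 7:d rests on {6:d}
piece 8:b rests on {5:b}
piece 9:a rests on {7:d}
piece 10:b rests on {8:b}
minimal pieces: {0:d, 5:b}
ways to finish when only these pieces remain (= sum over removing one remaining piece with nothing left below it):
  1 left: {9}→1  {10}→1
  2 left: {7,9}→1  {8,10}→1  {9,10}→2
  3 left: {5,8,10}→1  {6,7,9}→1  {7,9,10}→3  {8,9,10}→3
  4 left: {4,6,7,9}→1  {5,8,9,10}→4  {6,7,9,10}→4  {7,8,9,10}→6
  5 left: {3,4,6,7,9}→1  {4,6,7,9,10}→5  {5,7,8,9,10}→10  {6,7,8,9,10}→10
  6 left: {2,3,4,6,7,9}→1  {3,4,6,7,9,10}→6  {4,6,7,8,9,10}→15  {5,6,7,8,9,10}→20
  7 left: {1,2,3,4,6,7,9}→1  {2,3,4,6,7,9,10}→7  {3,4,6,7,8,9,10}→21  {4,5,6,7,8,9,10}→35
  8 left: {0,1,2,3,4,6,7,9}→1  {1,2,3,4,6,7,9,10}→8  {2,3,4,6,7,8,9,10}→28  {3,4,5,6,7,8,9,10}→56
  9 left: {0,1,2,3,4,6,7,9,10}→9  {1,2,3,4,6,7,8,9,10}→36  {2,3,4,5,6,7,8,9,10}→84
  placing 0:d first → 120 extensions
  placing 5:b first → 45 extensions
total linear extensions = 165

165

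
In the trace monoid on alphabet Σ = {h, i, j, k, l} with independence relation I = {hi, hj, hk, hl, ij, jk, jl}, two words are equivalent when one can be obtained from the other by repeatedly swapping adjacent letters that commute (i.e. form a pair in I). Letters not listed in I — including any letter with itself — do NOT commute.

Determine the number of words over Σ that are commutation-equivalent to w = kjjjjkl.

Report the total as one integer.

piece 0:k — minimal
piece 1:j — minimal
piece 2:j rests on {1:j}
piece 3:j rests on {2:j}
piece 4:j rests on {3:j}
piece 5:k rests on {0:k}
piece 6:l rests on {5:k}
minimal pieces: {0:k, 1:j}
ways to finish when only these pieces remain (= sum over removing one remaining piece with nothing left below it):
  1 left: {4}→1  {6}→1
  2 left: {3,4}→1  {4,6}→2  {5,6}→1
  3 left: {0,5,6}→1  {2,3,4}→1  {3,4,6}→3  {4,5,6}→3
  4 left: {0,4,5,6}→4  {1,2,3,4}→1  {2,3,4,6}→4  {3,4,5,6}→6
  5 left: {0,3,4,5,6}→10  {1,2,3,4,6}→5  {2,3,4,5,6}→10
  placing 0:k first → 15 extensions
  placing 1:j first → 20 extensions
total linear extensions = 35

35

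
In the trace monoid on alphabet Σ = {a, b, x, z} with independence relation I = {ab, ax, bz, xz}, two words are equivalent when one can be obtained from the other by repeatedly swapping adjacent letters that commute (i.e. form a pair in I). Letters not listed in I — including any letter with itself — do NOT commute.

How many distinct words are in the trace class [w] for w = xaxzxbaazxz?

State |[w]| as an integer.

462

piece 0:x — minimal
piece 1:a — minimal
piece 2:x rests on {0:x}
piece 3:z rests on {1:a}
piece 4:x rests on {2:x}
piece 5:b rests on {4:x}
piece 6:a rests on {3:z}
piece 7:a rests on {6:a}
piece 8:z rests on {7:a}
piece 9:x rests on {5:b}
piece 10:z rests on {8:z}
minimal pieces: {0:x, 1:a}
ways to finish when only these pieces remain (= sum over removing one remaining piece with nothing left below it):
  1 left: {9}→1  {10}→1
  2 left: {5,9}→1  {8,10}→1  {9,10}→2
  3 left: {4,5,9}→1  {5,9,10}→3  {7,8,10}→1  {8,9,10}→3
  4 left: {2,4,5,9}→1  {4,5,9,10}→4  {5,8,9,10}→6  {6,7,8,10}→1  {7,8,9,10}→4
  5 left: {0,2,4,5,9}→1  {2,4,5,9,10}→5  {3,6,7,8,10}→1  {4,5,8,9,10}→10  {5,7,8,9,10}→10  {6,7,8,9,10}→5
  6 left: {0,2,4,5,9,10}→6  {1,3,6,7,8,10}→1  {2,4,5,8,9,10}→15  {3,6,7,8,9,10}→6  {4,5,7,8,9,10}→20  {5,6,7,8,9,10}→15
  7 left: {0,2,4,5,8,9,10}→21  {1,3,6,7,8,9,10}→7  {2,4,5,7,8,9,10}→35  {3,5,6,7,8,9,10}→21  {4,5,6,7,8,9,10}→35
  8 left: {0,2,4,5,7,8,9,10}→56  {1,3,5,6,7,8,9,10}→28  {2,4,5,6,7,8,9,10}→70  {3,4,5,6,7,8,9,10}→56
  9 left: {0,2,4,5,6,7,8,9,10}→126  {1,3,4,5,6,7,8,9,10}→84  {2,3,4,5,6,7,8,9,10}→126
  placing 0:x first → 210 extensions
  placing 1:a first → 252 extensions
total linear extensions = 462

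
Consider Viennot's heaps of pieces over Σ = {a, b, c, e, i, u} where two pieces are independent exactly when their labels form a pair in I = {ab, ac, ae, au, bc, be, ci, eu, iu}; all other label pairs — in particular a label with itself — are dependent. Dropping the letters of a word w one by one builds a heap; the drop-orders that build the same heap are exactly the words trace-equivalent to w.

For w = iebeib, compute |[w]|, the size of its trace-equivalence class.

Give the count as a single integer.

#0=i has no predecessor
#1=e depends on [0:i]
#2=b depends on [0:i]
#3=e depends on [1:e]
#4=i depends on [2:b, 3:e]
#5=b depends on [4:i]
sources: [0:i]
N(rest) = Σ N(rest − s) over sources s of rest; N(one piece) = 1:
  size 1 → [5]=1
  size 2 → [4,5]=1
  size 3 → [2,4,5]=1  [3,4,5]=1
  size 4 → [1,3,4,5]=1  [2,3,4,5]=2
  first=0(i) contributes 3

3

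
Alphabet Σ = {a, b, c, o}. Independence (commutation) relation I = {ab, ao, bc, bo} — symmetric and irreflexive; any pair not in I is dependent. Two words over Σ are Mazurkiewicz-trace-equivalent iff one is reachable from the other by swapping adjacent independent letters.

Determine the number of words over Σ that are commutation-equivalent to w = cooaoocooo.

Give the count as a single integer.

drop 0:c onto floor
drop 1:o onto {0:c}
drop 2:o onto {1:o}
drop 3:a onto {0:c}
drop 4:o onto {2:o}
drop 5:o onto {4:o}
drop 6:c onto {3:a, 5:o}
drop 7:o onto {6:c}
drop 8:o onto {7:o}
drop 9:o onto {8:o}
ground layer = {0:c}
drop-orders for the pieces not yet dropped (sum over which currently-grounded one goes next):
  1 to go: {9} 1
  2 to go: {8,9} 1
  3 to go: {7,8,9} 1
  4 to go: {6,7,8,9} 1
  5 to go: {3,6,7,8,9} 1  {5,6,7,8,9} 1
  6 to go: {3,5,6,7,8,9} 2  {4,5,6,7,8,9} 1
  7 to go: {2,4,5,6,7,8,9} 1  {3,4,5,6,7,8,9} 3
  8 to go: {1,2,4,5,6,7,8,9} 1  {2,3,4,5,6,7,8,9} 4
  if 0:c drops first: 5 orders

5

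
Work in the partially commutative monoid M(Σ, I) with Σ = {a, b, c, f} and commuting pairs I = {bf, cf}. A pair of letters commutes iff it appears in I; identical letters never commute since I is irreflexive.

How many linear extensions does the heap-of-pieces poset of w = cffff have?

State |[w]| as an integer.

0(c) covers ∅
1(f) covers ∅
2(f) covers 1:f
3(f) covers 2:f
4(f) covers 3:f
floor of heap: 0:c, 1:f
completions by unplaced set U, small U first (add the entries for U minus each lowest piece of U):
  |U|=1: {0}:1  {4}:1
  |U|=2: {0,4}:2  {3,4}:1
  |U|=3: {0,3,4}:3  {2,3,4}:1
  start at 0(c): 1
  start at 1(f): 4
sum over floor = 5

5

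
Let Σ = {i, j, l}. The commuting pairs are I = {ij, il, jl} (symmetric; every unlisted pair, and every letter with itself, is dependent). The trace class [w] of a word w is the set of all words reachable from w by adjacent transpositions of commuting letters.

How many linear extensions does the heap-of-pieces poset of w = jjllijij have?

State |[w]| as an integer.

drop 0:j onto floor
drop 1:j onto {0:j}
drop 2:l onto floor
drop 3:l onto {2:l}
drop 4:i onto floor
drop 5:j onto {1:j}
drop 6:i onto {4:i}
drop 7:j onto {5:j}
ground layer = {0:j, 2:l, 4:i}
drop-orders for the pieces not yet dropped (sum over which currently-grounded one goes next):
  1 to go: {3} 1  {6} 1  {7} 1
  2 to go: {2,3} 1  {3,6} 2  {3,7} 2  {4,6} 1  {5,7} 1  {6,7} 2
  3 to go: {1,5,7} 1  {2,3,6} 3  {2,3,7} 3  {3,4,6} 3  {3,5,7} 3  {3,6,7} 6  {4,6,7} 3  {5,6,7} 3
  4 to go: {0,1,5,7} 1  {1,3,5,7} 4  {1,5,6,7} 4  {2,3,4,6} 6  {2,3,5,7} 6  {2,3,6,7} 12  {3,4,6,7} 12  {3,5,6,7} 12  {4,5,6,7} 6
  5 to go: {0,1,3,5,7} 5  {0,1,5,6,7} 5  {1,2,3,5,7} 10  {1,3,5,6,7} 20  {1,4,5,6,7} 10  {2,3,4,6,7} 30  {2,3,5,6,7} 30  {3,4,5,6,7} 30
  6 to go: {0,1,2,3,5,7} 15  {0,1,3,5,6,7} 30  {0,1,4,5,6,7} 15  {1,2,3,5,6,7} 60  {1,3,4,5,6,7} 60  {2,3,4,5,6,7} 90
  if 0:j drops first: 210 orders
  if 2:l drops first: 105 orders
  if 4:i drops first: 105 orders
heap linearizations: 420

420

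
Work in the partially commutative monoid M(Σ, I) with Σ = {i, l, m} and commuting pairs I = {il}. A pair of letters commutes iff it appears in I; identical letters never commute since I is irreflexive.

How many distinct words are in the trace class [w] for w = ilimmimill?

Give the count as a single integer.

#0=i has no predecessor
#1=l has no predecessor
#2=i depends on [0:i]
#3=m depends on [1:l, 2:i]
#4=m depends on [3:m]
#5=i depends on [4:m]
#6=m depends on [5:i]
#7=i depends on [6:m]
#8=l depends on [6:m]
#9=l depends on [8:l]
sources: [0:i, 1:l]
N(rest) = Σ N(rest − s) over sources s of rest; N(one piece) = 1:
  size 1 → [7]=1  [9]=1
  size 2 → [7,9]=2  [8,9]=1
  size 3 → [7,8,9]=3
  size 4 → [6,7,8,9]=3
  size 5 → [5,6,7,8,9]=3
  size 6 → [4,5,6,7,8,9]=3
  size 7 → [3,4,5,6,7,8,9]=3
  size 8 → [1,3,4,5,6,7,8,9]=3  [2,3,4,5,6,7,8,9]=3
  first=0(i) contributes 6
  first=1(l) contributes 3
|[w]| = 9

9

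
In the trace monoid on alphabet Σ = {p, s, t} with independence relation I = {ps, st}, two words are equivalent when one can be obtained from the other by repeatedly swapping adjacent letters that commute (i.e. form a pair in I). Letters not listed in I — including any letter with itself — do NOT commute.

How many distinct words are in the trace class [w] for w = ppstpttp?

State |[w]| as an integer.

8

piece 0:p — minimal
piece 1:p rests on {0:p}
piece 2:s — minimal
piece 3:t rests on {1:p}
piece 4:p rests on {3:t}
piece 5:t rests on {4:p}
piece 6:t rests on {5:t}
piece 7:p rests on {6:t}
minimal pieces: {0:p, 2:s}
ways to finish when only these pieces remain (= sum over removing one remaining piece with nothing left below it):
  1 left: {2}→1  {7}→1
  2 left: {2,7}→2  {6,7}→1
  3 left: {2,6,7}→3  {5,6,7}→1
  4 left: {2,5,6,7}→4  {4,5,6,7}→1
  5 left: {2,4,5,6,7}→5  {3,4,5,6,7}→1
  6 left: {1,3,4,5,6,7}→1  {2,3,4,5,6,7}→6
  placing 0:p first → 7 extensions
  placing 2:s first → 1 extensions
total linear extensions = 8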